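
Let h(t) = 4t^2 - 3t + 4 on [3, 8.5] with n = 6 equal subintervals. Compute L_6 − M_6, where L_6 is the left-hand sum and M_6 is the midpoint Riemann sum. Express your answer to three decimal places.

L_6 ≈ 604.64352.
M_6 ≈ 708.41782.
L_6 − M_6 ≈ -103.774.

-103.774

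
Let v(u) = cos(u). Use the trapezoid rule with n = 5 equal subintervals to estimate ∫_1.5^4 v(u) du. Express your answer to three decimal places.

Δu = (4 − 1.5)/5 = 0.5.
v(1.5) ≈ 0.071, v(2) ≈ -0.416, v(2.5) ≈ -0.801, v(3) ≈ -0.990, v(3.5) ≈ -0.936, v(4) ≈ -0.654.
T_5 = (Δu/2)·[v(u_0) + 2v(u_1) + ... + 2v(u_{4}) + v(u_5)].
Sum ≈ -1.718.

-1.718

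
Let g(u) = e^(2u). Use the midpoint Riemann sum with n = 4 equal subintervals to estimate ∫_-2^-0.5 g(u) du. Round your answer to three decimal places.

Δu = (-0.5 − (-2))/4 = 0.375.
Midpoints: -1.8125, -1.4375, -1.0625, -0.6875.
g(-1.8125) ≈ 0.027, g(-1.4375) ≈ 0.056, g(-1.0625) ≈ 0.119, g(-0.6875) ≈ 0.253.
Sum = Δu · [g(-1.8125) + g(-1.4375) + g(-1.0625) + g(-0.6875)].
Sum ≈ 0.171.

0.171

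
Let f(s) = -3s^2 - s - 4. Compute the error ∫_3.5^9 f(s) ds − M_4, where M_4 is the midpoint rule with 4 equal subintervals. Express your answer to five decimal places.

-2.59961

Exact integral: ∫_3.5^9 f(s) ds = -742.5.
M_4 ≈ -739.9003906.
Error ≈ -742.5 − (-739.9003906) ≈ -2.59961.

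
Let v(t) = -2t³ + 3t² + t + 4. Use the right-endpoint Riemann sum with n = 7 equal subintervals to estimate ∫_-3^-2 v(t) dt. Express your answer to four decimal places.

Δt = (-2 − (-3))/7 = 1/7.
Right endpoints: -20/7, -19/7, -18/7, -17/7, -16/7, -15/7, -2.
v(-20/7) = 24792/343, v(-19/7) = 21740/343, v(-18/7) = 18958/343, v(-17/7) = 16434/343, v(-16/7) = 14156/343, v(-15/7) = 12112/343, v(-2) = 30.
Sum = Δt · [v(-20/7) + v(-19/7) + v(-18/7) + ...].
Sum ≈ 49.3469.

49.3469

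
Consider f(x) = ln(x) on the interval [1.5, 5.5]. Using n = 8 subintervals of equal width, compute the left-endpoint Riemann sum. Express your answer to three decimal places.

4.433

Δx = (5.5 − 1.5)/8 = 0.5.
Left endpoints: 1.5, 2, 2.5, 3, 3.5, 4, 4.5, 5.
f(1.5) ≈ 0.405, f(2) ≈ 0.693, f(2.5) ≈ 0.916, f(3) ≈ 1.099, f(3.5) ≈ 1.253, f(4) ≈ 1.386, f(4.5) ≈ 1.504, f(5) ≈ 1.609.
Sum = Δx · [f(1.5) + f(2) + f(2.5) + ...].
Sum ≈ 4.433.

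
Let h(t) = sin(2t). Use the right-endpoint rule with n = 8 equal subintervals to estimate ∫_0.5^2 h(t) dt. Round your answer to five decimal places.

0.44012

Δt = (2 − 0.5)/8 = 0.1875.
Right endpoints: 0.6875, 0.875, 1.0625, 1.25, 1.4375, 1.625, 1.8125, 2.
h(0.6875) ≈ 0.98089, h(0.875) ≈ 0.98399, h(1.0625) ≈ 0.85032, h(1.25) ≈ 0.59847, h(1.4375) ≈ 0.26345, h(1.625) ≈ -0.10820, h(1.8125) ≈ -0.46480, h(2) ≈ -0.75680.
Sum = Δt · [h(0.6875) + h(0.875) + h(1.0625) + ...].
Sum ≈ 0.44012.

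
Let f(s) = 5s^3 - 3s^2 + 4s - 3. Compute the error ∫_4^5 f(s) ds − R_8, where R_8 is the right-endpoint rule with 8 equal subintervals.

Exact integral: ∫_4^5 f(s) ds = 415.25.
R_8 = 433.04296875.
Error = 415.25 − 433.04296875 = -17.79296875.

-17.79296875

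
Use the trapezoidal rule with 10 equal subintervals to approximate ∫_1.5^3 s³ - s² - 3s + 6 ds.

10.01671875

Δs = (3 − 1.5)/10 = 0.15.
f(1.5) = 2.625, f(1.65) = 2.819625, f(1.8) = 3.192, f(1.95) = 3.762375, f(2.1) = 4.551, f(2.25) = 5.578125, f(2.4) = 6.864, f(2.55) = 8.428875, f(2.7) = 10.293, f(2.85) = 12.476625, f(3) = 15.
T_10 = (Δs/2)·[f(s_0) + 2f(s_1) + ... + 2f(s_{9}) + f(s_10)].
Sum = 10.01671875.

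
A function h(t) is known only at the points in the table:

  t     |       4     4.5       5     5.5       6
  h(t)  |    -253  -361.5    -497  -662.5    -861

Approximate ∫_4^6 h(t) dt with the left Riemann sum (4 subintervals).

-887

Δt = 0.5.
Sum = 0.5·[(-253) + (-361.5) + (-497) + (-662.5)] = -887.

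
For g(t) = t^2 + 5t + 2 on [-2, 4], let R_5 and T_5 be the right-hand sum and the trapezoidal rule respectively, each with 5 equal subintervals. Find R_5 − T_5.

25.2

R_5 = 92.64.
T_5 = 67.44.
R_5 − T_5 = 25.2.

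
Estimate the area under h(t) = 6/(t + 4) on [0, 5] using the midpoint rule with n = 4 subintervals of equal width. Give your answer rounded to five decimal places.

4.84637

Δt = (5 − 0)/4 = 1.25.
Midpoints: 0.625, 1.875, 3.125, 4.375.
h(0.625) = 48/37, h(1.875) = 48/47, h(3.125) = 16/19, h(4.375) = 48/67.
Sum = Δt · [h(0.625) + h(1.875) + h(3.125) + h(4.375)].
Sum ≈ 4.84637.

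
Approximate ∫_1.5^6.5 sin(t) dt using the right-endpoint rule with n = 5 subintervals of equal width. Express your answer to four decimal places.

Δt = (6.5 − 1.5)/5 = 1.
Right endpoints: 2.5, 3.5, 4.5, 5.5, 6.5.
f(2.5) ≈ 0.5985, f(3.5) ≈ -0.3508, f(4.5) ≈ -0.9775, f(5.5) ≈ -0.7055, f(6.5) ≈ 0.2151.
Sum = Δt · [f(2.5) + f(3.5) + f(4.5) + f(5.5) + f(6.5)].
Sum ≈ -1.2203.

-1.2203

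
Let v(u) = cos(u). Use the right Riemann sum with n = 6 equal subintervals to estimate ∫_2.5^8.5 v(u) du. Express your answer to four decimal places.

0.2826

Δu = (8.5 − 2.5)/6 = 1.
Right endpoints: 3.5, 4.5, 5.5, 6.5, 7.5, 8.5.
v(3.5) ≈ -0.9365, v(4.5) ≈ -0.2108, v(5.5) ≈ 0.7087, v(6.5) ≈ 0.9766, v(7.5) ≈ 0.3466, v(8.5) ≈ -0.6020.
Sum = Δu · [v(3.5) + v(4.5) + v(5.5) + ...].
Sum ≈ 0.2826.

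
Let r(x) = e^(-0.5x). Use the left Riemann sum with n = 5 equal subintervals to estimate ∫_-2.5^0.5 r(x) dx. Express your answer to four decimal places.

6.2772

Δx = (0.5 − (-2.5))/5 = 0.6.
Left endpoints: -2.5, -1.9, -1.3, -0.7, -0.1.
r(-2.5) ≈ 3.4903, r(-1.9) ≈ 2.5857, r(-1.3) ≈ 1.9155, r(-0.7) ≈ 1.4191, r(-0.1) ≈ 1.0513.
Sum = Δx · [r(-2.5) + r(-1.9) + r(-1.3) + r(-0.7) + r(-0.1)].
Sum ≈ 6.2772.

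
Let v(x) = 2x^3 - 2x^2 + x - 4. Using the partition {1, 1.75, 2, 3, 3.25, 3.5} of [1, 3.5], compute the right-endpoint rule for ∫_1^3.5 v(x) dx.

Subinterval widths: 0.75, 0.25, 1, 0.25, 0.25.
Right endpoints: 1.75, 2, 3, 3.25, 3.5.
v(1.75) = 2.34375, v(2) = 6, v(3) = 35, v(3.25) = 46.78125, v(3.5) = 60.75.
Sum = Σ Δx_i · v(x_i).
Sum = 65.140625.

65.140625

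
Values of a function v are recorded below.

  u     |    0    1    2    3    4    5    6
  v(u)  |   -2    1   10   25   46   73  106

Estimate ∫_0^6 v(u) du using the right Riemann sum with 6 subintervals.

261

Δu = 1.
Sum = 1·[1 + 10 + 25 + 46 + 73 + 106] = 261.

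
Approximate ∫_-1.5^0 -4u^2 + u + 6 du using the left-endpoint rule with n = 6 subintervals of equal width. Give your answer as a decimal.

Δu = (0 − (-1.5))/6 = 0.25.
Left endpoints: -1.5, -1.25, -1, -0.75, -0.5, -0.25.
f(-1.5) = -4.5, f(-1.25) = -1.5, f(-1) = 1, f(-0.75) = 3, f(-0.5) = 4.5, f(-0.25) = 5.5.
Sum = Δu · [f(-1.5) + f(-1.25) + f(-1) + ...].
Sum = 2.

2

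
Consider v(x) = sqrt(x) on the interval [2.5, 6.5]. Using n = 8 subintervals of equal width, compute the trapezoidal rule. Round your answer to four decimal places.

8.4101

Δx = (6.5 − 2.5)/8 = 0.5.
v(2.5) ≈ 1.5811, v(3) ≈ 1.7321, v(3.5) ≈ 1.8708, v(4) ≈ 2.0000, v(4.5) ≈ 2.1213, v(5) ≈ 2.2361, v(5.5) ≈ 2.3452, v(6) ≈ 2.4495, v(6.5) ≈ 2.5495.
T_8 = (Δx/2)·[v(x_0) + 2v(x_1) + ... + 2v(x_{7}) + v(x_8)].
Sum ≈ 8.4101.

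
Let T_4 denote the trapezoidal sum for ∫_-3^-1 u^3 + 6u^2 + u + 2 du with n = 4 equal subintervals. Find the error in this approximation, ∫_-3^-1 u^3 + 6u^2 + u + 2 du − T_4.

0

Exact integral: ∫_-3^-1 f(u) du = 32.
T_4 = 32.
Error = 32 − 32 = 0.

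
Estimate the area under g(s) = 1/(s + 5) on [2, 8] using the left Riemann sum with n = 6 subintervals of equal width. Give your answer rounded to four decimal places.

0.6532

Δs = (8 − 2)/6 = 1.
Left endpoints: 2, 3, 4, 5, 6, 7.
g(2) = 1/7, g(3) = 0.125, g(4) = 1/9, g(5) = 0.1, g(6) = 1/11, g(7) = 1/12.
Sum = Δs · [g(2) + g(3) + g(4) + ...].
Sum ≈ 0.6532.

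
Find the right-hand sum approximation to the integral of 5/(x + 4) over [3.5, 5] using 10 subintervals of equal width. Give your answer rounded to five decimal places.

Δx = (5 − 3.5)/10 = 0.15.
Right endpoints: 3.65, 3.8, 3.95, 4.1, 4.25, 4.4, 4.55, 4.7, 4.85, 5.
f(3.65) = 100/153, f(3.8) = 25/39, f(3.95) = 100/159, f(4.1) = 50/81, f(4.25) = 20/33, f(4.4) = 25/42, f(4.55) = 100/171, f(4.7) = 50/87, f(4.85) = 100/177, f(5) = 5/9.
Sum = Δx · [f(3.65) + f(3.8) + f(3.95) + ...].
Sum ≈ 0.90333.

0.90333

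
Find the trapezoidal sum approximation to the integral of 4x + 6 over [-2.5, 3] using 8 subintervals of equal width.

Δx = (3 − (-2.5))/8 = 0.6875.
f(-2.5) = -4, f(-1.8125) = -1.25, f(-1.125) = 1.5, f(-0.4375) = 4.25, f(0.25) = 7, f(0.9375) = 9.75, f(1.625) = 12.5, f(2.3125) = 15.25, f(3) = 18.
T_8 = (Δx/2)·[f(x_0) + 2f(x_1) + ... + 2f(x_{7}) + f(x_8)].
Sum = 38.5.

38.5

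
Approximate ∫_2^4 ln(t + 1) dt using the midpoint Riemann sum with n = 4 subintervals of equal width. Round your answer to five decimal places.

2.75274

Δt = (4 − 2)/4 = 0.5.
Midpoints: 2.25, 2.75, 3.25, 3.75.
f(2.25) ≈ 1.17865, f(2.75) ≈ 1.32176, f(3.25) ≈ 1.44692, f(3.75) ≈ 1.55814.
Sum = Δt · [f(2.25) + f(2.75) + f(3.25) + f(3.75)].
Sum ≈ 2.75274.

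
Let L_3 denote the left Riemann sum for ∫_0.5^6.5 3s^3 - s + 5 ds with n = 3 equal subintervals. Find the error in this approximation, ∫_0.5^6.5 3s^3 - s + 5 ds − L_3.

691.5

Exact integral: ∫_0.5^6.5 f(s) ds = 1347.75.
L_3 = 656.25.
Error = 1347.75 − 656.25 = 691.5.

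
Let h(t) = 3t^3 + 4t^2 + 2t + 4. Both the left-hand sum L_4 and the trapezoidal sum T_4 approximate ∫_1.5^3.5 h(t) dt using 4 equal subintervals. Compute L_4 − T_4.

L_4 = 141.
T_4 = 181.625.
L_4 − T_4 = -40.625.

-40.625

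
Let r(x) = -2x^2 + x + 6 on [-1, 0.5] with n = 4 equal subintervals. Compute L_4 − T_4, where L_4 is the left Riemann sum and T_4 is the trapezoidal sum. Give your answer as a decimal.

-0.5625

L_4 = 7.2421875.
T_4 = 7.8046875.
L_4 − T_4 = -0.5625.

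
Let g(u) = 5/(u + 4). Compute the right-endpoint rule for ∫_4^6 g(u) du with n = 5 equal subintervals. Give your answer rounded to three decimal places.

1.091

Δu = (6 − 4)/5 = 0.4.
Right endpoints: 4.4, 4.8, 5.2, 5.6, 6.
g(4.4) = 25/42, g(4.8) = 25/44, g(5.2) = 25/46, g(5.6) = 25/48, g(6) = 0.5.
Sum = Δu · [g(4.4) + g(4.8) + g(5.2) + g(5.6) + g(6)].
Sum ≈ 1.091.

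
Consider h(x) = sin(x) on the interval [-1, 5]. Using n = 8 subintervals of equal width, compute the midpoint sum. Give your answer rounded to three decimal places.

0.263

Δx = (5 − (-1))/8 = 0.75.
Midpoints: -0.625, 0.125, 0.875, 1.625, 2.375, 3.125, 3.875, 4.625.
h(-0.625) ≈ -0.585, h(0.125) ≈ 0.125, h(0.875) ≈ 0.768, h(1.625) ≈ 0.999, h(2.375) ≈ 0.694, h(3.125) ≈ 0.017, h(3.875) ≈ -0.669, h(4.625) ≈ -0.996.
Sum = Δx · [h(-0.625) + h(0.125) + h(0.875) + ...].
Sum ≈ 0.263.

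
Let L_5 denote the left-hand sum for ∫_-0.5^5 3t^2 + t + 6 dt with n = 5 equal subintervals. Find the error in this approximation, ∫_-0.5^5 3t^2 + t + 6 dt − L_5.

Exact integral: ∫_-0.5^5 f(t) dt = 170.5.
L_5 = 129.965.
Error = 170.5 − 129.965 = 40.535.

40.535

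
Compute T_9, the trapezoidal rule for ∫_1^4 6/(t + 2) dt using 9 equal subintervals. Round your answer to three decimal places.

Δt = (4 − 1)/9 = 1/3.
f(1) = 2, f(4/3) = 1.8, f(5/3) = 18/11, f(2) = 1.5, f(7/3) = 18/13, f(8/3) = 9/7, f(3) = 1.2, f(10/3) = 1.125, f(11/3) = 18/17, f(4) = 1.
T_9 = (Δt/2)·[f(t_0) + 2f(t_1) + ... + 2f(t_{8}) + f(t_9)].
Sum ≈ 4.164.

4.164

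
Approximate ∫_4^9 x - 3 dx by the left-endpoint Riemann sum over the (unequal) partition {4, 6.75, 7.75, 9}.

Subinterval widths: 2.75, 1, 1.25.
Left endpoints: 4, 6.75, 7.75.
f(4) = 1, f(6.75) = 3.75, f(7.75) = 4.75.
Sum = Σ Δx_i · f(x_i).
Sum = 12.4375.

12.4375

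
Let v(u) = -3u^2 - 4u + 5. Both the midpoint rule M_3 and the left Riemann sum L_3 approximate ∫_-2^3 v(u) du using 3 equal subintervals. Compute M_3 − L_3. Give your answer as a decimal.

M_3 ≈ -16.527778.
L_3 ≈ 2.222222.
M_3 − L_3 = -18.75.

-18.75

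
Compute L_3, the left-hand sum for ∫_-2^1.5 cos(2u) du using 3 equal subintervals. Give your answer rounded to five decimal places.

0.04261

Δu = (1.5 − (-2))/3 = 7/6.
Left endpoints: -2, -5/6, 1/3.
f(-2) ≈ -0.65364, f(-5/6) ≈ -0.09572, f(1/3) ≈ 0.78589.
Sum = Δu · [f(-2) + f(-5/6) + f(1/3)].
Sum ≈ 0.04261.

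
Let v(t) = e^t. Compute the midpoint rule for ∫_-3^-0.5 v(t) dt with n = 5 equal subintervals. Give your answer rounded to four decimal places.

Δt = (-0.5 − (-3))/5 = 0.5.
Midpoints: -2.75, -2.25, -1.75, -1.25, -0.75.
v(-2.75) ≈ 0.0639, v(-2.25) ≈ 0.1054, v(-1.75) ≈ 0.1738, v(-1.25) ≈ 0.2865, v(-0.75) ≈ 0.4724.
Sum = Δt · [v(-2.75) + v(-2.25) + v(-1.75) + v(-1.25) + v(-0.75)].
Sum ≈ 0.5510.

0.5510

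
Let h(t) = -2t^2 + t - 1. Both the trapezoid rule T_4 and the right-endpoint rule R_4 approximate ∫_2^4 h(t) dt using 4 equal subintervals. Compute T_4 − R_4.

5.5

T_4 = -33.5.
R_4 = -39.
T_4 − R_4 = 5.5.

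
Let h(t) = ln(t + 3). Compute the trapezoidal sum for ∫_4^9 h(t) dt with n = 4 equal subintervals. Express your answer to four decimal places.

Δt = (9 − 4)/4 = 1.25.
h(4) ≈ 1.9459, h(5.25) ≈ 2.1102, h(6.5) ≈ 2.2513, h(7.75) ≈ 2.3749, h(9) ≈ 2.4849.
T_4 = (Δt/2)·[h(t_0) + 2h(t_1) + 2h(t_2) + 2h(t_3) + h(t_4)].
Sum ≈ 11.1898.

11.1898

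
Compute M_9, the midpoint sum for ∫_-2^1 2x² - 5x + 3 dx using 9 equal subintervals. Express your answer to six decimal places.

22.444444

Δx = (1 − (-2))/9 = 1/3.
Midpoints: -11/6, -1.5, -7/6, -5/6, -0.5, -1/6, 1/6, 0.5, 5/6.
f(-11/6) = 170/9, f(-1.5) = 15, f(-7/6) = 104/9, f(-5/6) = 77/9, f(-0.5) = 6, f(-1/6) = 35/9, f(1/6) = 20/9, f(0.5) = 1, f(5/6) = 2/9.
Sum = Δx · [f(-11/6) + f(-1.5) + f(-7/6) + ...].
Sum ≈ 22.444444.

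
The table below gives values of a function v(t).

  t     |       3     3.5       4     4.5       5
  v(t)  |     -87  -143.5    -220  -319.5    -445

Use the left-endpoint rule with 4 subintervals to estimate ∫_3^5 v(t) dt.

-385

Δt = 0.5.
Sum = 0.5·[(-87) + (-143.5) + (-220) + (-319.5)] = -385.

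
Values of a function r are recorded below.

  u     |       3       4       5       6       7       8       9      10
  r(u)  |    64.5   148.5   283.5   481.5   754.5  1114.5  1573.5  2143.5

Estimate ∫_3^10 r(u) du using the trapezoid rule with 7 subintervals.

5460

Δu = 1.
T_7 = (1/2)·[64.5 + 2·148.5 + 2·283.5 + 2·481.5 + 2·754.5 + 2·1114.5 + 2·1573.5 + 2143.5] = 5460.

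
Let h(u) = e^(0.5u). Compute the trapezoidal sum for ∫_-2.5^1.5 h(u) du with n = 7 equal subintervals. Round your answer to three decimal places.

Δu = (1.5 − (-2.5))/7 = 4/7.
h(-2.5) ≈ 0.287, h(-27/14) ≈ 0.381, h(-19/14) ≈ 0.507, h(-11/14) ≈ 0.675, h(-3/14) ≈ 0.898, h(5/14) ≈ 1.196, h(13/14) ≈ 1.591, h(1.5) ≈ 2.117.
T_7 = (Δu/2)·[h(u_0) + 2h(u_1) + ... + 2h(u_{6}) + h(u_7)].
Sum ≈ 3.686.

3.686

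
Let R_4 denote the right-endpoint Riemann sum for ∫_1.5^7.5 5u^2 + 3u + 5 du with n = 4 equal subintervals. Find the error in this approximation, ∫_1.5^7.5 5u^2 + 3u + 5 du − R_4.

Exact integral: ∫_1.5^7.5 f(u) du = 808.5.
R_4 = 1035.75.
Error = 808.5 − 1035.75 = -227.25.

-227.25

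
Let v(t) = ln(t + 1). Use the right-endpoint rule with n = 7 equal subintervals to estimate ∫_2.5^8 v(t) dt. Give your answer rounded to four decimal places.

10.2524

Δt = (8 − 2.5)/7 = 11/14.
Right endpoints: 23/7, 57/14, 34/7, 79/14, 45/7, 101/14, 8.
v(23/7) ≈ 1.4553, v(57/14) ≈ 1.6236, v(34/7) ≈ 1.7677, v(79/14) ≈ 1.8935, v(45/7) ≈ 2.0053, v(101/14) ≈ 2.1059, v(8) ≈ 2.1972.
Sum = Δt · [v(23/7) + v(57/14) + v(34/7) + ...].
Sum ≈ 10.2524.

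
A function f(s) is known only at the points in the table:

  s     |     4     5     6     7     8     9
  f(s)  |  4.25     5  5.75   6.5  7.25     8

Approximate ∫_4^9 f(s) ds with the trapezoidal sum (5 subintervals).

30.625

Δs = 1.
T_5 = (1/2)·[4.25 + 2·5 + 2·5.75 + 2·6.5 + 2·7.25 + 8] = 30.625.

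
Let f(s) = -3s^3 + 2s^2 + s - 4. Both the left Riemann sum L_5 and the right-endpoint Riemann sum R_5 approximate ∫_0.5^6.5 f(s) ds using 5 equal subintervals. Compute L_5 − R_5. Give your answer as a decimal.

880.2

L_5 = -761.13.
R_5 = -1641.33.
L_5 − R_5 = 880.2.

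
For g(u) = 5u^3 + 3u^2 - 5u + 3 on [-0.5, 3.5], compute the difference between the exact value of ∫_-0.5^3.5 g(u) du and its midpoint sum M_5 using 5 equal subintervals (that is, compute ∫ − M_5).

5.44

Exact integral: ∫_-0.5^3.5 g(u) du = 212.5.
M_5 = 207.06.
Error = 212.5 − 207.06 = 5.44.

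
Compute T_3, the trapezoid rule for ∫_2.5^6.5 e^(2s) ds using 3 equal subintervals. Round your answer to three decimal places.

338876.349

Δs = (6.5 − 2.5)/3 = 4/3.
f(2.5) ≈ 148.413, f(23/6) ≈ 2135.950, f(31/6) ≈ 30740.409, f(6.5) ≈ 442413.392.
T_3 = (Δs/2)·[f(s_0) + 2f(s_1) + 2f(s_2) + f(s_3)].
Sum ≈ 338876.349.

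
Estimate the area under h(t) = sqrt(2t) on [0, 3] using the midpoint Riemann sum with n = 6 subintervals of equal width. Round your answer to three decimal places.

Δt = (3 − 0)/6 = 0.5.
Midpoints: 0.25, 0.75, 1.25, 1.75, 2.25, 2.75.
h(0.25) ≈ 0.707, h(0.75) ≈ 1.225, h(1.25) ≈ 1.581, h(1.75) ≈ 1.871, h(2.25) ≈ 2.121, h(2.75) ≈ 2.345.
Sum = Δt · [h(0.25) + h(0.75) + h(1.25) + ...].
Sum ≈ 4.925.

4.925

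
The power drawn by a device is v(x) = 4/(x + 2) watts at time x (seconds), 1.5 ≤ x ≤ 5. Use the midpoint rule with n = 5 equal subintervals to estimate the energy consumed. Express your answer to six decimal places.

Δx = (5 − 1.5)/5 = 0.7.
Midpoints: 1.85, 2.55, 3.25, 3.95, 4.65.
v(1.85) = 80/77, v(2.55) = 80/91, v(3.25) = 16/21, v(3.95) = 80/119, v(4.65) = 80/133.
Sum = Δx · [v(1.85) + v(2.55) + v(3.25) + v(3.95) + v(4.65)].
Sum ≈ 2.767632.

2.767632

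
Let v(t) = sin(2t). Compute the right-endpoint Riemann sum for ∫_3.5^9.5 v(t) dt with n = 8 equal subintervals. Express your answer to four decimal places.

Δt = (9.5 − 3.5)/8 = 0.75.
Right endpoints: 4.25, 5, 5.75, 6.5, 7.25, 8, 8.75, 9.5.
v(4.25) ≈ 0.7985, v(5) ≈ -0.5440, v(5.75) ≈ -0.8755, v(6.5) ≈ 0.4202, v(7.25) ≈ 0.9349, v(8) ≈ -0.2879, v(8.75) ≈ -0.9756, v(9.5) ≈ 0.1499.
Sum = Δt · [v(4.25) + v(5) + v(5.75) + ...].
Sum ≈ -0.2847.

-0.2847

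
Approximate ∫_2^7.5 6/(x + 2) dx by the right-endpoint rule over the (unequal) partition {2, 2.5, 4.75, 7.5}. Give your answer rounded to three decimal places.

4.404

Subinterval widths: 0.5, 2.25, 2.75.
Right endpoints: 2.5, 4.75, 7.5.
f(2.5) = 4/3, f(4.75) = 8/9, f(7.5) = 12/19.
Sum = Σ Δx_i · f(x_i).
Sum ≈ 4.404.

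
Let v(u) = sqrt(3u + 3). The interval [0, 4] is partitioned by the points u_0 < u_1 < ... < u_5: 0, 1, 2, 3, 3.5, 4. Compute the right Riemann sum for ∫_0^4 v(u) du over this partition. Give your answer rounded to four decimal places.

Subinterval widths: 1, 1, 1, 0.5, 0.5.
Right endpoints: 1, 2, 3, 3.5, 4.
v(1) ≈ 2.4495, v(2) ≈ 3.0000, v(3) ≈ 3.4641, v(3.5) ≈ 3.6742, v(4) ≈ 3.8730.
Sum = Σ Δu_i · v(u_i).
Sum ≈ 12.6872.

12.6872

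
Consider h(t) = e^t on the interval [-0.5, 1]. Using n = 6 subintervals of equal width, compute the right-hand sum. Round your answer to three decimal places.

2.387

Δt = (1 − (-0.5))/6 = 0.25.
Right endpoints: -0.25, 0, 0.25, 0.5, 0.75, 1.
h(-0.25) ≈ 0.779, h(0) ≈ 1.000, h(0.25) ≈ 1.284, h(0.5) ≈ 1.649, h(0.75) ≈ 2.117, h(1) ≈ 2.718.
Sum = Δt · [h(-0.25) + h(0) + h(0.25) + ...].
Sum ≈ 2.387.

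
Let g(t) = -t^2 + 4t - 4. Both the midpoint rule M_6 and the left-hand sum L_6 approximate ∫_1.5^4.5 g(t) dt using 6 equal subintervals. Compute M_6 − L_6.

-1.3125

M_6 = -5.1875.
L_6 = -3.875.
M_6 − L_6 = -1.3125.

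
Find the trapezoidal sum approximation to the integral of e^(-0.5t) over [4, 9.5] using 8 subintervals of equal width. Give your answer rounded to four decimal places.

Δt = (9.5 − 4)/8 = 0.6875.
f(4) ≈ 0.1353, f(4.6875) ≈ 0.0960, f(5.375) ≈ 0.0681, f(6.0625) ≈ 0.0483, f(6.75) ≈ 0.0342, f(7.4375) ≈ 0.0243, f(8.125) ≈ 0.0172, f(8.8125) ≈ 0.0122, f(9.5) ≈ 0.0087.
T_8 = (Δt/2)·[f(t_0) + 2f(t_1) + ... + 2f(t_{7}) + f(t_8)].
Sum ≈ 0.2559.

0.2559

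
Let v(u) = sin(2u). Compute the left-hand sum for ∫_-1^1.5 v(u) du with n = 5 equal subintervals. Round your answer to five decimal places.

Δu = (1.5 − (-1))/5 = 0.5.
Left endpoints: -1, -0.5, 0, 0.5, 1.
v(-1) ≈ -0.90930, v(-0.5) ≈ -0.84147, v(0) ≈ 0.00000, v(0.5) ≈ 0.84147, v(1) ≈ 0.90930.
Sum = Δu · [v(-1) + v(-0.5) + v(0) + v(0.5) + v(1)].
Sum ≈ 0.00000.

0.00000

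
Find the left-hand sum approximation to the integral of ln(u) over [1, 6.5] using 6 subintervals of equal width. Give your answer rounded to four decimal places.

Δu = (6.5 − 1)/6 = 11/12.
Left endpoints: 1, 23/12, 17/6, 3.75, 14/3, 67/12.
f(1) ≈ 0.0000, f(23/12) ≈ 0.6506, f(17/6) ≈ 1.0415, f(3.75) ≈ 1.3218, f(14/3) ≈ 1.5404, f(67/12) ≈ 1.7198.
Sum = Δu · [f(1) + f(23/12) + f(17/6) + ...].
Sum ≈ 5.7512.

5.7512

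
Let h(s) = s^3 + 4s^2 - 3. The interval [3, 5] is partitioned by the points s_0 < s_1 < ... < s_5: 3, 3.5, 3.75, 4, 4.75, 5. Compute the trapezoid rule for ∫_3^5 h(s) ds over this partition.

Subinterval widths: 0.5, 0.25, 0.25, 0.75, 0.25.
h(3) = 60, h(3.5) = 88.875, h(3.75) = 105.984375, h(4) = 125, h(4.75) = 194.421875, h(5) = 222.
On each subinterval the trapezoid contributes (Δs_i/2)·[h(s_{i-1}) + h(s_i)].
Sum = 262.28515625.

262.28515625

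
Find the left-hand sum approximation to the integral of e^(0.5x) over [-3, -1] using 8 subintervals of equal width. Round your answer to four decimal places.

0.7199

Δx = (-1 − (-3))/8 = 0.25.
Left endpoints: -3, -2.75, -2.5, -2.25, -2, -1.75, -1.5, -1.25.
f(-3) ≈ 0.2231, f(-2.75) ≈ 0.2528, f(-2.5) ≈ 0.2865, f(-2.25) ≈ 0.3247, f(-2) ≈ 0.3679, f(-1.75) ≈ 0.4169, f(-1.5) ≈ 0.4724, f(-1.25) ≈ 0.5353.
Sum = Δx · [f(-3) + f(-2.75) + f(-2.5) + ...].
Sum ≈ 0.7199.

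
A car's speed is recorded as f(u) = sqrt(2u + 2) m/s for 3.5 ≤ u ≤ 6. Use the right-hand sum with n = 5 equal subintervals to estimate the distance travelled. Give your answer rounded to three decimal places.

Δu = (6 − 3.5)/5 = 0.5.
Right endpoints: 4, 4.5, 5, 5.5, 6.
f(4) ≈ 3.162, f(4.5) ≈ 3.317, f(5) ≈ 3.464, f(5.5) ≈ 3.606, f(6) ≈ 3.742.
Sum = Δu · [f(4) + f(4.5) + f(5) + f(5.5) + f(6)].
Sum ≈ 8.645.

8.645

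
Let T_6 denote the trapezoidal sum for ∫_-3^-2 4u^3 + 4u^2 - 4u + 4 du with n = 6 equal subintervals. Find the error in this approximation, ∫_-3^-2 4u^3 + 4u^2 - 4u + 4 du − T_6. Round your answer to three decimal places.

Exact integral: ∫_-3^-2 f(u) du ≈ -25.66667.
T_6 ≈ -25.78704.
Error ≈ -25.66667 − (-25.78704) ≈ 0.120.

0.120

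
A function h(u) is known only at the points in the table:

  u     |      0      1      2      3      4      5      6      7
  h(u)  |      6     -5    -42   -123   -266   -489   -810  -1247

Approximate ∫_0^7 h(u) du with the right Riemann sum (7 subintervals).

-2982

Δu = 1.
Sum = 1·[(-5) + (-42) + (-123) + (-266) + (-489) + (-810) + (-1247)] = -2982.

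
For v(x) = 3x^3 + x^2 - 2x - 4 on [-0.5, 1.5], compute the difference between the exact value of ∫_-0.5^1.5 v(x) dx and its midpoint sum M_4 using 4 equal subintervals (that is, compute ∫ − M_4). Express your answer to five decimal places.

0.22917

Exact integral: ∫_-0.5^1.5 v(x) dx ≈ -5.0833333.
M_4 = -5.3125.
Error ≈ -5.0833333 − (-5.3125) ≈ 0.22917.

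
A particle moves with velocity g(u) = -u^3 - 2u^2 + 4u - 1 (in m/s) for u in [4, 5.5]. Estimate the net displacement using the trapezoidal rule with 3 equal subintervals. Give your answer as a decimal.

Δu = (5.5 − 4)/3 = 0.5.
g(4) = -81, g(4.5) = -114.625, g(5) = -156, g(5.5) = -205.875.
T_3 = (Δu/2)·[g(u_0) + 2g(u_1) + 2g(u_2) + g(u_3)].
Sum = -207.03125.

-207.03125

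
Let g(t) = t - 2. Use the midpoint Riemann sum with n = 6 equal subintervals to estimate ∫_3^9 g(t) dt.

24

Δt = (9 − 3)/6 = 1.
Midpoints: 3.5, 4.5, 5.5, 6.5, 7.5, 8.5.
g(3.5) = 1.5, g(4.5) = 2.5, g(5.5) = 3.5, g(6.5) = 4.5, g(7.5) = 5.5, g(8.5) = 6.5.
Sum = Δt · [g(3.5) + g(4.5) + g(5.5) + ...].
Sum = 24.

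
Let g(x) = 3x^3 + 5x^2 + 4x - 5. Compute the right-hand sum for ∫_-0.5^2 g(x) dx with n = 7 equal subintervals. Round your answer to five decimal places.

30.60587

Δx = (2 − (-0.5))/7 = 5/14.
Right endpoints: -1/7, 3/14, 4/7, 13/14, 9/7, 23/14, 2.
g(-1/7) = -1879/343, g(3/14) = -10657/2744, g(4/7) = -179/343, g(13/14) = 14893/2744, g(9/7) = 5071/343, g(23/14) = 77843/2744, g(2) = 47.
Sum = Δx · [g(-1/7) + g(3/14) + g(4/7) + ...].
Sum ≈ 30.60587.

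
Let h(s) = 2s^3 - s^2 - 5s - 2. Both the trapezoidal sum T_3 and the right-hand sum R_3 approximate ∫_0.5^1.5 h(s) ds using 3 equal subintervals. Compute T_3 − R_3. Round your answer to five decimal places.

0.08333

T_3 ≈ -5.4907407.
R_3 ≈ -5.5740741.
T_3 − R_3 ≈ 0.08333.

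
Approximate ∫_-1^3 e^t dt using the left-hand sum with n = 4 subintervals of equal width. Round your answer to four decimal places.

11.4752

Δt = (3 − (-1))/4 = 1.
Left endpoints: -1, 0, 1, 2.
f(-1) ≈ 0.3679, f(0) ≈ 1.0000, f(1) ≈ 2.7183, f(2) ≈ 7.3891.
Sum = Δt · [f(-1) + f(0) + f(1) + f(2)].
Sum ≈ 11.4752.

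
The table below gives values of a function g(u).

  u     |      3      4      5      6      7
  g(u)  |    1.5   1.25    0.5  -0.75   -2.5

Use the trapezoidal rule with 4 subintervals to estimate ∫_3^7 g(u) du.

0.5

Δu = 1.
T_4 = (1/2)·[1.5 + 2·1.25 + 2·0.5 + 2·(-0.75) + (-2.5)] = 0.5.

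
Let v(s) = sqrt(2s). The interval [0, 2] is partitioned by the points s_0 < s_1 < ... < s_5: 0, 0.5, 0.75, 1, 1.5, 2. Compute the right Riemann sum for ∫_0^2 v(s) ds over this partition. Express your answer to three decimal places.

Subinterval widths: 0.5, 0.25, 0.25, 0.5, 0.5.
Right endpoints: 0.5, 0.75, 1, 1.5, 2.
v(0.5) ≈ 1.000, v(0.75) ≈ 1.225, v(1) ≈ 1.414, v(1.5) ≈ 1.732, v(2) ≈ 2.000.
Sum = Σ Δs_i · v(s_i).
Sum ≈ 3.026.

3.026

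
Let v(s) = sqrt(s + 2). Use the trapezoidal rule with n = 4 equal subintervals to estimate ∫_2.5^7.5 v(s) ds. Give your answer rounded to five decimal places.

Δs = (7.5 − 2.5)/4 = 1.25.
v(2.5) ≈ 2.12132, v(3.75) ≈ 2.39792, v(5) ≈ 2.64575, v(6.25) ≈ 2.87228, v(7.5) ≈ 3.08221.
T_4 = (Δs/2)·[v(s_0) + 2v(s_1) + 2v(s_2) + 2v(s_3) + v(s_4)].
Sum ≈ 13.14714.

13.14714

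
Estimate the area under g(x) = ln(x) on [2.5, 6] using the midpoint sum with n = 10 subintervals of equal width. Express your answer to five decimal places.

Δx = (6 − 2.5)/10 = 0.35.
Midpoints: 2.675, 3.025, 3.375, 3.725, 4.075, 4.425, 4.775, 5.125, 5.475, 5.825.
g(2.675) ≈ 0.98395, g(3.025) ≈ 1.10691, g(3.375) ≈ 1.21640, g(3.725) ≈ 1.31507, g(4.075) ≈ 1.40487, g(4.425) ≈ 1.48727, g(4.775) ≈ 1.56339, g(5.125) ≈ 1.63413, g(5.475) ≈ 1.70019, g(5.825) ≈ 1.76216.
Sum = Δx · [g(2.675) + g(3.025) + g(3.375) + ...].
Sum ≈ 4.96102.

4.96102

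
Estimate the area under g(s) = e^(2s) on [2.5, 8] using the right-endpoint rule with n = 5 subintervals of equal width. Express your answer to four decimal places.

Δs = (8 − 2.5)/5 = 1.1.
Right endpoints: 3.6, 4.7, 5.8, 6.9, 8.
g(3.6) ≈ 1339.4308, g(4.7) ≈ 12088.3807, g(5.8) ≈ 109097.7993, g(6.9) ≈ 984609.1112, g(8) ≈ 8886110.5205.
Sum = Δs · [g(3.6) + g(4.7) + g(5.8) + g(6.9) + g(8)].
Sum ≈ 10992569.7668.

10992569.7668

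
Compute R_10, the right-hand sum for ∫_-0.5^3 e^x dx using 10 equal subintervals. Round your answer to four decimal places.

Δx = (3 − (-0.5))/10 = 0.35.
Right endpoints: -0.15, 0.2, 0.55, 0.9, 1.25, 1.6, 1.95, 2.3, 2.65, 3.
f(-0.15) ≈ 0.8607, f(0.2) ≈ 1.2214, f(0.55) ≈ 1.7333, f(0.9) ≈ 2.4596, f(1.25) ≈ 3.4903, f(1.6) ≈ 4.9530, f(1.95) ≈ 7.0287, f(2.3) ≈ 9.9742, f(2.65) ≈ 14.1540, f(3) ≈ 20.0855.
Sum = Δx · [f(-0.15) + f(0.2) + f(0.55) + ...].
Sum ≈ 23.0863.

23.0863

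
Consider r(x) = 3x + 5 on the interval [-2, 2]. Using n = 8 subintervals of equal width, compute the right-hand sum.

23

Δx = (2 − (-2))/8 = 0.5.
Right endpoints: -1.5, -1, -0.5, 0, 0.5, 1, 1.5, 2.
r(-1.5) = 0.5, r(-1) = 2, r(-0.5) = 3.5, r(0) = 5, r(0.5) = 6.5, r(1) = 8, r(1.5) = 9.5, r(2) = 11.
Sum = Δx · [r(-1.5) + r(-1) + r(-0.5) + ...].
Sum = 23.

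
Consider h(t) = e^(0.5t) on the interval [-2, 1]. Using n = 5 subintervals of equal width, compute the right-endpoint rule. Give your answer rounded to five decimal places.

Δt = (1 − (-2))/5 = 0.6.
Right endpoints: -1.4, -0.8, -0.2, 0.4, 1.
h(-1.4) ≈ 0.49659, h(-0.8) ≈ 0.67032, h(-0.2) ≈ 0.90484, h(0.4) ≈ 1.22140, h(1) ≈ 1.64872.
Sum = Δt · [h(-1.4) + h(-0.8) + h(-0.2) + h(0.4) + h(1)].
Sum ≈ 2.96512.

2.96512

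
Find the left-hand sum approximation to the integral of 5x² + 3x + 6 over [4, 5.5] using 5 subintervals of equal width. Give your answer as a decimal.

189.75

Δx = (5.5 − 4)/5 = 0.3.
Left endpoints: 4, 4.3, 4.6, 4.9, 5.2.
f(4) = 98, f(4.3) = 111.35, f(4.6) = 125.6, f(4.9) = 140.75, f(5.2) = 156.8.
Sum = Δx · [f(4) + f(4.3) + f(4.6) + f(4.9) + f(5.2)].
Sum = 189.75.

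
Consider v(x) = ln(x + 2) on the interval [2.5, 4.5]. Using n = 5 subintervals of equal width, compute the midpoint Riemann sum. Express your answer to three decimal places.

Δx = (4.5 − 2.5)/5 = 0.4.
Midpoints: 2.7, 3.1, 3.5, 3.9, 4.3.
v(2.7) ≈ 1.548, v(3.1) ≈ 1.629, v(3.5) ≈ 1.705, v(3.9) ≈ 1.775, v(4.3) ≈ 1.841.
Sum = Δx · [v(2.7) + v(3.1) + v(3.5) + v(3.9) + v(4.3)].
Sum ≈ 3.399.

3.399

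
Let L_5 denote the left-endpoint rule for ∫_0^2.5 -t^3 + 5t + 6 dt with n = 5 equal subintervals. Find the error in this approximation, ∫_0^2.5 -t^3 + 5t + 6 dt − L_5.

Exact integral: ∫_0^2.5 f(t) dt = 20.859375.
L_5 = 21.25.
Error = 20.859375 − 21.25 = -0.390625.

-0.390625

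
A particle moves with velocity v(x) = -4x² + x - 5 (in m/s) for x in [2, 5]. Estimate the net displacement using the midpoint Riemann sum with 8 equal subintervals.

Δx = (5 − 2)/8 = 0.375.
Midpoints: 2.1875, 2.5625, 2.9375, 3.3125, 3.6875, 4.0625, 4.4375, 4.8125.
v(2.1875) = -21.953125, v(2.5625) = -28.703125, v(2.9375) = -36.578125, v(3.3125) = -45.578125, v(3.6875) = -55.703125, v(4.0625) = -66.953125, v(4.4375) = -79.328125, v(4.8125) = -92.828125.
Sum = Δx · [v(2.1875) + v(2.5625) + v(2.9375) + ...].
Sum = -160.359375.

-160.359375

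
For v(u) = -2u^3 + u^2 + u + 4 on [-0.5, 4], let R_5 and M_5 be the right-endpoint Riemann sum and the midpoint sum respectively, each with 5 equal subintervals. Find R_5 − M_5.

-57.256875

R_5 = -135.09.
M_5 = -77.833125.
R_5 − M_5 = -57.256875.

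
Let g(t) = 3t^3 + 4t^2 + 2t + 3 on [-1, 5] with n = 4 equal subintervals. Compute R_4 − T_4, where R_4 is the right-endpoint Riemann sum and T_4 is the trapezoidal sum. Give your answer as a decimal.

364.5

R_4 = 1092.
T_4 = 727.5.
R_4 − T_4 = 364.5.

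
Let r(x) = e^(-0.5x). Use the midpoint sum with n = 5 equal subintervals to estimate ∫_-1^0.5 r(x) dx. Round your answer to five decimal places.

1.73821

Δx = (0.5 − (-1))/5 = 0.3.
Midpoints: -0.85, -0.55, -0.25, 0.05, 0.35.
r(-0.85) ≈ 1.52959, r(-0.55) ≈ 1.31653, r(-0.25) ≈ 1.13315, r(0.05) ≈ 0.97531, r(0.35) ≈ 0.83946.
Sum = Δx · [r(-0.85) + r(-0.55) + r(-0.25) + r(0.05) + r(0.35)].
Sum ≈ 1.73821.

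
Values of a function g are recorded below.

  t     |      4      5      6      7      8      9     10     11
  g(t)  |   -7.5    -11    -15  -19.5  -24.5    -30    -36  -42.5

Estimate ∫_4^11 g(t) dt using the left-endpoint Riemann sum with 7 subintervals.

Δt = 1.
Sum = 1·[(-7.5) + (-11) + (-15) + (-19.5) + (-24.5) + (-30) + (-36)] = -143.5.

-143.5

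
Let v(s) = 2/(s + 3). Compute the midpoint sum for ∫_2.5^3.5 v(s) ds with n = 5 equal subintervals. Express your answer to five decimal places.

Δs = (3.5 − 2.5)/5 = 0.2.
Midpoints: 2.6, 2.8, 3, 3.2, 3.4.
v(2.6) = 5/14, v(2.8) = 10/29, v(3) = 1/3, v(3.2) = 10/31, v(3.4) = 0.3125.
Sum = Δs · [v(2.6) + v(2.8) + v(3) + v(3.2) + v(3.4)].
Sum ≈ 0.33408.

0.33408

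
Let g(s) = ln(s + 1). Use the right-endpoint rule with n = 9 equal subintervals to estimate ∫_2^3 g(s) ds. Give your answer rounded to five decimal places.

Δs = (3 − 2)/9 = 1/9.
Right endpoints: 19/9, 20/9, 7/3, 22/9, 23/9, 8/3, 25/9, 26/9, 3.
g(19/9) ≈ 1.13498, g(20/9) ≈ 1.17007, g(7/3) ≈ 1.20397, g(22/9) ≈ 1.23676, g(23/9) ≈ 1.26851, g(8/3) ≈ 1.29928, g(25/9) ≈ 1.32914, g(26/9) ≈ 1.35812, g(3) ≈ 1.38629.
Sum = Δs · [g(19/9) + g(20/9) + g(7/3) + ...].
Sum ≈ 1.26524.

1.26524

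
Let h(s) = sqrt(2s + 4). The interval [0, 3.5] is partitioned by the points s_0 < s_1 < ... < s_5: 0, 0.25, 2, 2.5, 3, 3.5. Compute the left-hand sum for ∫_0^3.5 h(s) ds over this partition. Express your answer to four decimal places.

Subinterval widths: 0.25, 1.75, 0.5, 0.5, 0.5.
Left endpoints: 0, 0.25, 2, 2.5, 3.
h(0) ≈ 2.0000, h(0.25) ≈ 2.1213, h(2) ≈ 2.8284, h(2.5) ≈ 3.0000, h(3) ≈ 3.1623.
Sum = Σ Δs_i · h(s_i).
Sum ≈ 8.7077.

8.7077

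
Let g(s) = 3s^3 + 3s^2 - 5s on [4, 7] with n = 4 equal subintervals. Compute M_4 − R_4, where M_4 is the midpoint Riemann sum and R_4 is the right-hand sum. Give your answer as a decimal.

-367.5234375

M_4 = 1797.8671875.
R_4 = 2165.390625.
M_4 − R_4 = -367.5234375.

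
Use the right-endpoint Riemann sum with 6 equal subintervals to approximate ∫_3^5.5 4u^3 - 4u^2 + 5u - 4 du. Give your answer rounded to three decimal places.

Δu = (5.5 − 3)/6 = 5/12.
Right endpoints: 41/12, 23/6, 4.25, 14/3, 61/12, 5.5.
f(41/12) = 54401/432, f(23/6) = 4906/27, f(4.25) = 252.0625, f(14/3) = 9146/27, f(61/12) = 191581/432, f(5.5) = 568.
Sum = Δu · [f(41/12) + f(23/6) + f(4.25) + ...].
Sum ≈ 795.796.

795.796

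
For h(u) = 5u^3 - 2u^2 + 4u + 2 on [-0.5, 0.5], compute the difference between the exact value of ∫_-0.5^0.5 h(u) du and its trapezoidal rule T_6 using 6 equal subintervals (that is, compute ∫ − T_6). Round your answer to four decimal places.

Exact integral: ∫_-0.5^0.5 h(u) du ≈ 1.833333.
T_6 ≈ 1.824074.
Error ≈ 1.833333 − 1.824074 ≈ 0.0093.

0.0093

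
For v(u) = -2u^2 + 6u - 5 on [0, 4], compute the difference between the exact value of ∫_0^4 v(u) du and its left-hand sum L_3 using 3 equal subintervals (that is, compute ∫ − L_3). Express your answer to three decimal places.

Exact integral: ∫_0^4 v(u) du ≈ -14.66667.
L_3 ≈ -11.70370.
Error ≈ -14.66667 − (-11.70370) ≈ -2.963.

-2.963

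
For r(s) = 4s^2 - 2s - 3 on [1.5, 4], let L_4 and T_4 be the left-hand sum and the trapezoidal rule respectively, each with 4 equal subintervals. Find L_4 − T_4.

L_4 = 44.609375.
T_4 = 60.234375.
L_4 − T_4 = -15.625.

-15.625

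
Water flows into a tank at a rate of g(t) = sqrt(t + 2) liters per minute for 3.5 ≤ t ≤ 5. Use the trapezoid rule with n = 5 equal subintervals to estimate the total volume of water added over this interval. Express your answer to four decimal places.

3.7476

Δt = (5 − 3.5)/5 = 0.3.
g(3.5) ≈ 2.3452, g(3.8) ≈ 2.4083, g(4.1) ≈ 2.4698, g(4.4) ≈ 2.5298, g(4.7) ≈ 2.5884, g(5) ≈ 2.6458.
T_5 = (Δt/2)·[g(t_0) + 2g(t_1) + ... + 2g(t_{4}) + g(t_5)].
Sum ≈ 3.7476.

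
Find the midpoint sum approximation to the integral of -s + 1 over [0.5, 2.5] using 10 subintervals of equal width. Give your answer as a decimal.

Δs = (2.5 − 0.5)/10 = 0.2.
Midpoints: 0.6, 0.8, 1, 1.2, 1.4, 1.6, 1.8, 2, 2.2, 2.4.
f(0.6) = 0.4, f(0.8) = 0.2, f(1) = 0, f(1.2) = -0.2, f(1.4) = -0.4, f(1.6) = -0.6, f(1.8) = -0.8, f(2) = -1, f(2.2) = -1.2, f(2.4) = -1.4.
Sum = Δs · [f(0.6) + f(0.8) + f(1) + ...].
Sum = -1.

-1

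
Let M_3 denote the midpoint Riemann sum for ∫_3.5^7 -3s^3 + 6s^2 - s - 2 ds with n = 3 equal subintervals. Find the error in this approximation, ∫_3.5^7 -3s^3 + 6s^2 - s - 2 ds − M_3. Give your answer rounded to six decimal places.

-16.375868

Exact integral: ∫_3.5^7 f(s) ds = -1113.328125.
M_3 ≈ -1096.95225694.
Error ≈ -1113.328125 − (-1096.95225694) ≈ -16.375868.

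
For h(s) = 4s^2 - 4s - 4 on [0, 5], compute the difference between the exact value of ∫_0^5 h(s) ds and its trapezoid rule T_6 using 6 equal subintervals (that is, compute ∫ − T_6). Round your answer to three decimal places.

-2.315

Exact integral: ∫_0^5 h(s) ds ≈ 96.66667.
T_6 ≈ 98.98148.
Error ≈ 96.66667 − 98.98148 ≈ -2.315.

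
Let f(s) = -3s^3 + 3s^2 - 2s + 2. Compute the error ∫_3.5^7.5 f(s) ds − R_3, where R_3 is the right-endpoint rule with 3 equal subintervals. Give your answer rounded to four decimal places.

730.4444

Exact integral: ∫_3.5^7.5 f(s) ds = -1917.5.
R_3 ≈ -2647.944444.
Error ≈ -1917.5 − (-2647.944444) ≈ 730.4444.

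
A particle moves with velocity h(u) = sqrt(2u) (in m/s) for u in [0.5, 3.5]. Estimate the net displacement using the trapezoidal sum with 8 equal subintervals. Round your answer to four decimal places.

5.8329

Δu = (3.5 − 0.5)/8 = 0.375.
h(0.5) ≈ 1.0000, h(0.875) ≈ 1.3229, h(1.25) ≈ 1.5811, h(1.625) ≈ 1.8028, h(2) ≈ 2.0000, h(2.375) ≈ 2.1794, h(2.75) ≈ 2.3452, h(3.125) ≈ 2.5000, h(3.5) ≈ 2.6458.
T_8 = (Δu/2)·[h(u_0) + 2h(u_1) + ... + 2h(u_{7}) + h(u_8)].
Sum ≈ 5.8329.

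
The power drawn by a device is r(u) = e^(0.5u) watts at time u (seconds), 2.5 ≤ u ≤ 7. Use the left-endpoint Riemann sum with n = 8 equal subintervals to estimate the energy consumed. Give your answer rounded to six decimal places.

Δu = (7 − 2.5)/8 = 0.5625.
Left endpoints: 2.5, 3.0625, 3.625, 4.1875, 4.75, 5.3125, 5.875, 6.4375.
r(2.5) ≈ 3.490343, r(3.0625) ≈ 4.623953, r(3.625) ≈ 6.125743, r(4.1875) ≈ 8.115291, r(4.75) ≈ 10.751013, r(5.3125) ≈ 14.242778, r(5.875) ≈ 18.868616, r(6.4375) ≈ 24.996855.
Sum = Δu · [r(2.5) + r(3.0625) + r(3.625) + ...].
Sum ≈ 51.308208.

51.308208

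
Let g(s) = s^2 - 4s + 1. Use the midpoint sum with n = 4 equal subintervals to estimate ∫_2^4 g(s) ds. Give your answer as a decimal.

-3.375

Δs = (4 − 2)/4 = 0.5.
Midpoints: 2.25, 2.75, 3.25, 3.75.
g(2.25) = -2.9375, g(2.75) = -2.4375, g(3.25) = -1.4375, g(3.75) = 0.0625.
Sum = Δs · [g(2.25) + g(2.75) + g(3.25) + g(3.75)].
Sum = -3.375.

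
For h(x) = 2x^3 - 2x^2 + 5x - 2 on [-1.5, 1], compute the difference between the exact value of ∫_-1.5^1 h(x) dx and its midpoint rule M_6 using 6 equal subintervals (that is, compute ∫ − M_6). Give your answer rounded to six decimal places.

Exact integral: ∫_-1.5^1 h(x) dx ≈ -13.07291667.
M_6 ≈ -12.94632523.
Error ≈ -13.07291667 − (-12.94632523) ≈ -0.126591.

-0.126591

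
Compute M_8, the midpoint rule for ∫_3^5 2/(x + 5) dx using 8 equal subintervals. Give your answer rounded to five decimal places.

Δx = (5 − 3)/8 = 0.25.
Midpoints: 3.125, 3.375, 3.625, 3.875, 4.125, 4.375, 4.625, 4.875.
f(3.125) = 16/65, f(3.375) = 16/67, f(3.625) = 16/69, f(3.875) = 16/71, f(4.125) = 16/73, f(4.375) = 16/75, f(4.625) = 16/77, f(4.875) = 16/79.
Sum = Δx · [f(3.125) + f(3.375) + f(3.625) + ...].
Sum ≈ 0.44626.

0.44626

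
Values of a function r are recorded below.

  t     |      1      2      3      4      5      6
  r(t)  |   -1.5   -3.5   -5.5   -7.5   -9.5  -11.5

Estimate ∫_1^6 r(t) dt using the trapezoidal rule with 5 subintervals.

-32.5

Δt = 1.
T_5 = (1/2)·[(-1.5) + 2·(-3.5) + 2·(-5.5) + 2·(-7.5) + 2·(-9.5) + (-11.5)] = -32.5.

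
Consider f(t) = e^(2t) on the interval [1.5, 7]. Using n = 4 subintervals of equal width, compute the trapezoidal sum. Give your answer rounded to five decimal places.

939703.96316

Δt = (7 − 1.5)/4 = 1.375.
f(1.5) ≈ 20.08554, f(2.875) ≈ 314.19066, f(4.25) ≈ 4914.76884, f(5.625) ≈ 76879.91976, f(7) ≈ 1202604.28416.
T_4 = (Δt/2)·[f(t_0) + 2f(t_1) + 2f(t_2) + 2f(t_3) + f(t_4)].
Sum ≈ 939703.96316.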